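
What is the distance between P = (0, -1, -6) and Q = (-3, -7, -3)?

d = √[(x₂-x₁)² + (y₂-y₁)² + (z₂-z₁)²]
  = √[(-3)² + (-6)² + 3²]
  = √[9 + 36 + 9]
  = √54
  ≈ 7.348

7.348


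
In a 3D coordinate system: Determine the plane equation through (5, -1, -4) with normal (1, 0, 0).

The plane through P with normal n = (a, b, c) satisfies n·(r - P) = 0,
i.e. ax + by + cz = a·x₀ + b·y₀ + c·z₀.
d = 1·5 + 0·(-1) + 0·(-4)
  = 5 + 0 + 0
  = 5
Equation: x = 5

x = 5


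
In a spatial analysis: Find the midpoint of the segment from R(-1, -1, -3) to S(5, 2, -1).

M = ((x₁+x₂)/2, (y₁+y₂)/2, (z₁+z₂)/2)
  = ((-1 + 5)/2, (-1 + 2)/2, (-3 - 1)/2)
  = (4/2, 1/2, -4/2)
  = (2, 0.5, -2)

(2, 0.5, -2)


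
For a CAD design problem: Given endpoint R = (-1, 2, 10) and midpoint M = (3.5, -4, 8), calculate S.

S = 2M - R
  = (2·3.5 - (-1), 2·(-4) - 2, 2·8 - 10)
  = (7 + 1, -8 - 2, 16 - 10)
  = (8, -10, 6)

(8, -10, 6)


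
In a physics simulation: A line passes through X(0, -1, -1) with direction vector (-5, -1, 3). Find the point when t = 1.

P(t) = X + t·d
  = (0 + (-5)·1, -1 + (-1)·1, -1 + 3·1)
  = (0 - 5, -1 - 1, -1 + 3)
  = (-5, -2, 2)

(-5, -2, 2)


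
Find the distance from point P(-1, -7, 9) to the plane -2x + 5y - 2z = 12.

distance = |a·x₀ + b·y₀ + c·z₀ - d| / √(a² + b² + c²)
  = |(-2)·(-1) + 5·(-7) + (-2)·9 - 12| / √((-2)² + 5² + (-2)²)
  = |2 - 35 - 18 - 12| / √(4 + 25 + 4)
  = |-63| / √33
  = 63 / 5.745
  ≈ 10.97

10.97


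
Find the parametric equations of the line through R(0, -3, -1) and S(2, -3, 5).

Direction vector d = S - R = (2 + 0, -3 + 3, 5 + 1) = (2, 0, 6)
Parametric form r = R + t·d:
x = 0 + 2t, y = -3, z = -1 + 6t

x = 0 + 2t, y = -3, z = -1 + 6t


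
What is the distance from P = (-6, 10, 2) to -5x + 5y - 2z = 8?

distance = |a·x₀ + b·y₀ + c·z₀ - d| / √(a² + b² + c²)
  = |(-5)·(-6) + 5·10 + (-2)·2 - 8| / √((-5)² + 5² + (-2)²)
  = |30 + 50 - 4 - 8| / √(25 + 25 + 4)
  = |68| / √54
  = 68 / 7.348
  ≈ 9.254

9.254


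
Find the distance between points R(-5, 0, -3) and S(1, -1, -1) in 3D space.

d = √[(x₂-x₁)² + (y₂-y₁)² + (z₂-z₁)²]
  = √[6² + (-1)² + 2²]
  = √[36 + 1 + 4]
  = √41
  ≈ 6.403

6.403


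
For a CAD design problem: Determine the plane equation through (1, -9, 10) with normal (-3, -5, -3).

The plane through P with normal n = (a, b, c) satisfies n·(r - P) = 0,
i.e. ax + by + cz = a·x₀ + b·y₀ + c·z₀.
d = (-3)·1 + (-5)·(-9) + (-3)·10
  = -3 + 45 - 30
  = 12
Equation: -3x - 5y - 3z = 12

-3x - 5y - 3z = 12


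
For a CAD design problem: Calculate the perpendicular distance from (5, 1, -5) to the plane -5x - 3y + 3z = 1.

distance = |a·x₀ + b·y₀ + c·z₀ - d| / √(a² + b² + c²)
  = |(-5)·5 + (-3)·1 + 3·(-5) - 1| / √((-5)² + (-3)² + 3²)
  = |-25 - 3 - 15 - 1| / √(25 + 9 + 9)
  = |-44| / √43
  = 44 / 6.557
  ≈ 6.71

6.71


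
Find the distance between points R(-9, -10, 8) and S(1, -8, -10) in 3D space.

d = √[(x₂-x₁)² + (y₂-y₁)² + (z₂-z₁)²]
  = √[10² + 2² + (-18)²]
  = √[100 + 4 + 324]
  = √428
  ≈ 20.69

20.69


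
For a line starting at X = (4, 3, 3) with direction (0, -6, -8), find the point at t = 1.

P(t) = X + t·d
  = (4 + 0·1, 3 + (-6)·1, 3 + (-8)·1)
  = (4 + 0, 3 - 6, 3 - 8)
  = (4, -3, -5)

(4, -3, -5)


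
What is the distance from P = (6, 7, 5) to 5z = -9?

distance = |a·x₀ + b·y₀ + c·z₀ - d| / √(a² + b² + c²)
  = |0·6 + 0·7 + 5·5 - (-9)| / √(0² + 0² + 5²)
  = |0 + 0 + 25 + 9| / √(0 + 0 + 25)
  = |34| / √25
  = 34 / 5
  ≈ 6.8

6.8


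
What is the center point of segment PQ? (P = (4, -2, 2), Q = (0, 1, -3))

M = ((x₁+x₂)/2, (y₁+y₂)/2, (z₁+z₂)/2)
  = ((4 + 0)/2, (-2 + 1)/2, (2 - 3)/2)
  = (4/2, -1/2, -1/2)
  = (2, -0.5, -0.5)

(2, -0.5, -0.5)


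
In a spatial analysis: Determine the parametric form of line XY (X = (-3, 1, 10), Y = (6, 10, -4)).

Direction vector d = Y - X = (6 + 3, 10 - 1, -4 - 10) = (9, 9, -14)
Parametric form r = X + t·d:
x = -3 + 9t, y = 1 + 9t, z = 10 - 14t

x = -3 + 9t, y = 1 + 9t, z = 10 - 14t


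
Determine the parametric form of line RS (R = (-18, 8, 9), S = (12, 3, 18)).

Direction vector d = S - R = (12 + 18, 3 - 8, 18 - 9) = (30, -5, 9)
Parametric form r = R + t·d:
x = -18 + 30t, y = 8 - 5t, z = 9 + 9t

x = -18 + 30t, y = 8 - 5t, z = 9 + 9t


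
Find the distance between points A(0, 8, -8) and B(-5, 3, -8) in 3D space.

d = √[(x₂-x₁)² + (y₂-y₁)² + (z₂-z₁)²]
  = √[(-5)² + (-5)² + 0²]
  = √[25 + 25 + 0]
  = √50
  ≈ 7.071

7.071


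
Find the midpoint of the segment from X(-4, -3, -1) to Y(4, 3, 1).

M = ((x₁+x₂)/2, (y₁+y₂)/2, (z₁+z₂)/2)
  = ((-4 + 4)/2, (-3 + 3)/2, (-1 + 1)/2)
  = (0/2, 0/2, 0/2)
  = (0, 0, 0)

(0, 0, 0)


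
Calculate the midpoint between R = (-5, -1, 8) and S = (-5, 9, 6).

M = ((x₁+x₂)/2, (y₁+y₂)/2, (z₁+z₂)/2)
  = ((-5 - 5)/2, (-1 + 9)/2, (8 + 6)/2)
  = (-10/2, 8/2, 14/2)
  = (-5, 4, 7)

(-5, 4, 7)


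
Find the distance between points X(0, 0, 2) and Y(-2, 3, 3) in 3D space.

d = √[(x₂-x₁)² + (y₂-y₁)² + (z₂-z₁)²]
  = √[(-2)² + 3² + 1²]
  = √[4 + 9 + 1]
  = √14
  ≈ 3.742

3.742


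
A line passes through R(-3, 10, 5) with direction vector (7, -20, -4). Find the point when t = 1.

P(t) = R + t·d
  = (-3 + 7·1, 10 + (-20)·1, 5 + (-4)·1)
  = (-3 + 7, 10 - 20, 5 - 4)
  = (4, -10, 1)

(4, -10, 1)


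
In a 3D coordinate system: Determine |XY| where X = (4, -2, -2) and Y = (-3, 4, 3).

d = √[(x₂-x₁)² + (y₂-y₁)² + (z₂-z₁)²]
  = √[(-7)² + 6² + 5²]
  = √[49 + 36 + 25]
  = √110
  ≈ 10.49

10.49


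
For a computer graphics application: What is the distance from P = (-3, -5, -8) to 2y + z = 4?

distance = |a·x₀ + b·y₀ + c·z₀ - d| / √(a² + b² + c²)
  = |0·(-3) + 2·(-5) + 1·(-8) - 4| / √(0² + 2² + 1²)
  = |0 - 10 - 8 - 4| / √(0 + 4 + 1)
  = |-22| / √5
  = 22 / 2.236
  ≈ 9.839

9.839


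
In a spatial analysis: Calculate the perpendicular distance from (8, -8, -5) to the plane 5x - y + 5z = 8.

distance = |a·x₀ + b·y₀ + c·z₀ - d| / √(a² + b² + c²)
  = |5·8 + (-1)·(-8) + 5·(-5) - 8| / √(5² + (-1)² + 5²)
  = |40 + 8 - 25 - 8| / √(25 + 1 + 25)
  = |15| / √51
  = 15 / 7.141
  ≈ 2.1

2.1


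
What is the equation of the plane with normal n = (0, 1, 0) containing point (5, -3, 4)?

The plane through P with normal n = (a, b, c) satisfies n·(r - P) = 0,
i.e. ax + by + cz = a·x₀ + b·y₀ + c·z₀.
d = 0·5 + 1·(-3) + 0·4
  = 0 - 3 + 0
  = -3
Equation: y = -3

y = -3


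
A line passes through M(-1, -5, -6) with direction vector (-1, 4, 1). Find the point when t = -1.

P(t) = M + t·d
  = (-1 + (-1)·(-1), -5 + 4·(-1), -6 + 1·(-1))
  = (-1 + 1, -5 - 4, -6 - 1)
  = (0, -9, -7)

(0, -9, -7)


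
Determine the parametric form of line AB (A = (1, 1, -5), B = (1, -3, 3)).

Direction vector d = B - A = (1 - 1, -3 - 1, 3 + 5) = (0, -4, 8)
Parametric form r = A + t·d:
x = 1, y = 1 - 4t, z = -5 + 8t

x = 1, y = 1 - 4t, z = -5 + 8t


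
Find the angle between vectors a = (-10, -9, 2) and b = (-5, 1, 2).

a·b = (-10)·(-5) + (-9)·1 + 2·2 = 50 - 9 + 4 = 45
|a| = √((-10)² + (-9)² + 2²) = √185 ≈ 13.6
|b| = √((-5)² + 1² + 2²) = √30 ≈ 5.477
cos θ = (a·b)/(|a||b|) = 45/(13.6·5.477) ≈ 0.604
θ = arccos(0.604) ≈ 52.84°

52.84°


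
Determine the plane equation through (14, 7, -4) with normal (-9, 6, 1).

The plane through P with normal n = (a, b, c) satisfies n·(r - P) = 0,
i.e. ax + by + cz = a·x₀ + b·y₀ + c·z₀.
d = (-9)·14 + 6·7 + 1·(-4)
  = -126 + 42 - 4
  = -88
Equation: -9x + 6y + z = -88

-9x + 6y + z = -88


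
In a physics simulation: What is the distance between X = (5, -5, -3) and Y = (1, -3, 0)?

d = √[(x₂-x₁)² + (y₂-y₁)² + (z₂-z₁)²]
  = √[(-4)² + 2² + 3²]
  = √[16 + 4 + 9]
  = √29
  ≈ 5.385

5.385


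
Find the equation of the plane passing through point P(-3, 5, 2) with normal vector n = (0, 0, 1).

The plane through P with normal n = (a, b, c) satisfies n·(r - P) = 0,
i.e. ax + by + cz = a·x₀ + b·y₀ + c·z₀.
d = 0·(-3) + 0·5 + 1·2
  = 0 + 0 + 2
  = 2
Equation: z = 2

z = 2


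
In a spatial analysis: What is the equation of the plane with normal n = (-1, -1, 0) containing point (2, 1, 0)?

The plane through P with normal n = (a, b, c) satisfies n·(r - P) = 0,
i.e. ax + by + cz = a·x₀ + b·y₀ + c·z₀.
d = (-1)·2 + (-1)·1 + 0·0
  = -2 - 1 + 0
  = -3
Equation: -x - y = -3

-x - y = -3


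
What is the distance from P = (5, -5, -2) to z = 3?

distance = |a·x₀ + b·y₀ + c·z₀ - d| / √(a² + b² + c²)
  = |0·5 + 0·(-5) + 1·(-2) - 3| / √(0² + 0² + 1²)
  = |0 + 0 - 2 - 3| / √(0 + 0 + 1)
  = |-5| / √1
  = 5 / 1
  ≈ 5

5


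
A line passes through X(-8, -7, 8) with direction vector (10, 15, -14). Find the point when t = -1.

P(t) = X + t·d
  = (-8 + 10·(-1), -7 + 15·(-1), 8 + (-14)·(-1))
  = (-8 - 10, -7 - 15, 8 + 14)
  = (-18, -22, 22)

(-18, -22, 22)


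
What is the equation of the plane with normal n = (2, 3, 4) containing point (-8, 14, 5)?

The plane through P with normal n = (a, b, c) satisfies n·(r - P) = 0,
i.e. ax + by + cz = a·x₀ + b·y₀ + c·z₀.
d = 2·(-8) + 3·14 + 4·5
  = -16 + 42 + 20
  = 46
Equation: 2x + 3y + 4z = 46

2x + 3y + 4z = 46


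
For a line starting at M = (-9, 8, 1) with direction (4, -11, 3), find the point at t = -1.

P(t) = M + t·d
  = (-9 + 4·(-1), 8 + (-11)·(-1), 1 + 3·(-1))
  = (-9 - 4, 8 + 11, 1 - 3)
  = (-13, 19, -2)

(-13, 19, -2)


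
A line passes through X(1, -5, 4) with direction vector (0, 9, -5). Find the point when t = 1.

P(t) = X + t·d
  = (1 + 0·1, -5 + 9·1, 4 + (-5)·1)
  = (1 + 0, -5 + 9, 4 - 5)
  = (1, 4, -1)

(1, 4, -1)


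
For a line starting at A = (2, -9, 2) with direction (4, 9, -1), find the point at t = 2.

P(t) = A + t·d
  = (2 + 4·2, -9 + 9·2, 2 + (-1)·2)
  = (2 + 8, -9 + 18, 2 - 2)
  = (10, 9, 0)

(10, 9, 0)


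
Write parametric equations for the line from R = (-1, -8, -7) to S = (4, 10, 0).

Direction vector d = S - R = (4 + 1, 10 + 8, 0 + 7) = (5, 18, 7)
Parametric form r = R + t·d:
x = -1 + 5t, y = -8 + 18t, z = -7 + 7t

x = -1 + 5t, y = -8 + 18t, z = -7 + 7t


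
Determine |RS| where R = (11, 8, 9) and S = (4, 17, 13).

d = √[(x₂-x₁)² + (y₂-y₁)² + (z₂-z₁)²]
  = √[(-7)² + 9² + 4²]
  = √[49 + 81 + 16]
  = √146
  ≈ 12.08

12.08


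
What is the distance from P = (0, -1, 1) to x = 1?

distance = |a·x₀ + b·y₀ + c·z₀ - d| / √(a² + b² + c²)
  = |1·0 + 0·(-1) + 0·1 - 1| / √(1² + 0² + 0²)
  = |0 + 0 + 0 - 1| / √(1 + 0 + 0)
  = |-1| / √1
  = 1 / 1
  ≈ 1

1


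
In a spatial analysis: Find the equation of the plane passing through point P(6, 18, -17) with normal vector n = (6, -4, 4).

The plane through P with normal n = (a, b, c) satisfies n·(r - P) = 0,
i.e. ax + by + cz = a·x₀ + b·y₀ + c·z₀.
d = 6·6 + (-4)·18 + 4·(-17)
  = 36 - 72 - 68
  = -104
Equation: 6x - 4y + 4z = -104

6x - 4y + 4z = -104


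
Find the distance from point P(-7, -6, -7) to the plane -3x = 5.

distance = |a·x₀ + b·y₀ + c·z₀ - d| / √(a² + b² + c²)
  = |(-3)·(-7) + 0·(-6) + 0·(-7) - 5| / √((-3)² + 0² + 0²)
  = |21 + 0 + 0 - 5| / √(9 + 0 + 0)
  = |16| / √9
  = 16 / 3
  ≈ 5.333

5.333


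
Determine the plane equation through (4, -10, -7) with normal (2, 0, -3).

The plane through P with normal n = (a, b, c) satisfies n·(r - P) = 0,
i.e. ax + by + cz = a·x₀ + b·y₀ + c·z₀.
d = 2·4 + 0·(-10) + (-3)·(-7)
  = 8 + 0 + 21
  = 29
Equation: 2x - 3z = 29

2x - 3z = 29


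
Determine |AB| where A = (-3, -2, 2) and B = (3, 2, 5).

d = √[(x₂-x₁)² + (y₂-y₁)² + (z₂-z₁)²]
  = √[6² + 4² + 3²]
  = √[36 + 16 + 9]
  = √61
  ≈ 7.81

7.81


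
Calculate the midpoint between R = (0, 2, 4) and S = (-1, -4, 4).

M = ((x₁+x₂)/2, (y₁+y₂)/2, (z₁+z₂)/2)
  = ((0 - 1)/2, (2 - 4)/2, (4 + 4)/2)
  = (-1/2, -2/2, 8/2)
  = (-0.5, -1, 4)

(-0.5, -1, 4)


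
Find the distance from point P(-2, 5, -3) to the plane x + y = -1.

distance = |a·x₀ + b·y₀ + c·z₀ - d| / √(a² + b² + c²)
  = |1·(-2) + 1·5 + 0·(-3) - (-1)| / √(1² + 1² + 0²)
  = |-2 + 5 + 0 + 1| / √(1 + 1 + 0)
  = |4| / √2
  = 4 / 1.414
  ≈ 2.828

2.828


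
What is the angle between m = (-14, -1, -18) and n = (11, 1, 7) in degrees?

m·n = (-14)·11 + (-1)·1 + (-18)·7 = -154 - 1 - 126 = -281
|m| = √((-14)² + (-1)² + (-18)²) = √521 ≈ 22.83
|n| = √(11² + 1² + 7²) = √171 ≈ 13.08
cos θ = (m·n)/(|m||n|) = -281/(22.83·13.08) ≈ -0.9414
θ = arccos(-0.9414) ≈ 160.3°

160.3°


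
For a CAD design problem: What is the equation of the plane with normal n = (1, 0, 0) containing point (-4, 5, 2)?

The plane through P with normal n = (a, b, c) satisfies n·(r - P) = 0,
i.e. ax + by + cz = a·x₀ + b·y₀ + c·z₀.
d = 1·(-4) + 0·5 + 0·2
  = -4 + 0 + 0
  = -4
Equation: x = -4

x = -4


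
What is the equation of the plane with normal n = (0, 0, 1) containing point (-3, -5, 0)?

The plane through P with normal n = (a, b, c) satisfies n·(r - P) = 0,
i.e. ax + by + cz = a·x₀ + b·y₀ + c·z₀.
d = 0·(-3) + 0·(-5) + 1·0
  = 0 + 0 + 0
  = 0
Equation: z = 0

z = 0


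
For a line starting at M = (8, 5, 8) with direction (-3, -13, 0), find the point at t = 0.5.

P(t) = M + t·d
  = (8 + (-3)·0.5, 5 + (-13)·0.5, 8 + 0·0.5)
  = (8 - 1.5, 5 - 6.5, 8 + 0)
  = (6.5, -1.5, 8)

(6.5, -1.5, 8)


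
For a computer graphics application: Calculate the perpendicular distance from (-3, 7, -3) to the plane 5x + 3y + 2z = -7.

distance = |a·x₀ + b·y₀ + c·z₀ - d| / √(a² + b² + c²)
  = |5·(-3) + 3·7 + 2·(-3) - (-7)| / √(5² + 3² + 2²)
  = |-15 + 21 - 6 + 7| / √(25 + 9 + 4)
  = |7| / √38
  = 7 / 6.164
  ≈ 1.136

1.136


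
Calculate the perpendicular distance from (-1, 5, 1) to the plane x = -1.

distance = |a·x₀ + b·y₀ + c·z₀ - d| / √(a² + b² + c²)
  = |1·(-1) + 0·5 + 0·1 - (-1)| / √(1² + 0² + 0²)
  = |-1 + 0 + 0 + 1| / √(1 + 0 + 0)
  = |0| / √1
  = 0 / 1
  ≈ 0

0


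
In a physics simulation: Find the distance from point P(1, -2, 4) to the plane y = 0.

distance = |a·x₀ + b·y₀ + c·z₀ - d| / √(a² + b² + c²)
  = |0·1 + 1·(-2) + 0·4 - 0| / √(0² + 1² + 0²)
  = |0 - 2 + 0 + 0| / √(0 + 1 + 0)
  = |-2| / √1
  = 2 / 1
  ≈ 2

2


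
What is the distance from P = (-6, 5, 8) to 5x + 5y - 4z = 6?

distance = |a·x₀ + b·y₀ + c·z₀ - d| / √(a² + b² + c²)
  = |5·(-6) + 5·5 + (-4)·8 - 6| / √(5² + 5² + (-4)²)
  = |-30 + 25 - 32 - 6| / √(25 + 25 + 16)
  = |-43| / √66
  = 43 / 8.124
  ≈ 5.293

5.293


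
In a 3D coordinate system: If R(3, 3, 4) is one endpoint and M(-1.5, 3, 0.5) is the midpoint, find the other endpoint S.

S = 2M - R
  = (2·(-1.5) - 3, 2·3 - 3, 2·0.5 - 4)
  = (-3 - 3, 6 - 3, 1 - 4)
  = (-6, 3, -3)

(-6, 3, -3)


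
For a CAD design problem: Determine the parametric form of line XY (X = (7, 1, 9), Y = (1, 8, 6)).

Direction vector d = Y - X = (1 - 7, 8 - 1, 6 - 9) = (-6, 7, -3)
Parametric form r = X + t·d:
x = 7 - 6t, y = 1 + 7t, z = 9 - 3t

x = 7 - 6t, y = 1 + 7t, z = 9 - 3t


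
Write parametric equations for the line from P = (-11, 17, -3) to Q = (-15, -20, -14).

Direction vector d = Q - P = (-15 + 11, -20 - 17, -14 + 3) = (-4, -37, -11)
Parametric form r = P + t·d:
x = -11 - 4t, y = 17 - 37t, z = -3 - 11t

x = -11 - 4t, y = 17 - 37t, z = -3 - 11t


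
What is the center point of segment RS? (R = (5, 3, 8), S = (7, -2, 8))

M = ((x₁+x₂)/2, (y₁+y₂)/2, (z₁+z₂)/2)
  = ((5 + 7)/2, (3 - 2)/2, (8 + 8)/2)
  = (12/2, 1/2, 16/2)
  = (6, 0.5, 8)

(6, 0.5, 8)


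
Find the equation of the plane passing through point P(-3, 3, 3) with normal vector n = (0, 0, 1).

The plane through P with normal n = (a, b, c) satisfies n·(r - P) = 0,
i.e. ax + by + cz = a·x₀ + b·y₀ + c·z₀.
d = 0·(-3) + 0·3 + 1·3
  = 0 + 0 + 3
  = 3
Equation: z = 3

z = 3


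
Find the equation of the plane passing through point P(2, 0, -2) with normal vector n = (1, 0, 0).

The plane through P with normal n = (a, b, c) satisfies n·(r - P) = 0,
i.e. ax + by + cz = a·x₀ + b·y₀ + c·z₀.
d = 1·2 + 0·0 + 0·(-2)
  = 2 + 0 + 0
  = 2
Equation: x = 2

x = 2


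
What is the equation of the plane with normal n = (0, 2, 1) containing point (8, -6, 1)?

The plane through P with normal n = (a, b, c) satisfies n·(r - P) = 0,
i.e. ax + by + cz = a·x₀ + b·y₀ + c·z₀.
d = 0·8 + 2·(-6) + 1·1
  = 0 - 12 + 1
  = -11
Equation: 2y + z = -11

2y + z = -11


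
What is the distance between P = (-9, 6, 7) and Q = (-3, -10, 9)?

d = √[(x₂-x₁)² + (y₂-y₁)² + (z₂-z₁)²]
  = √[6² + (-16)² + 2²]
  = √[36 + 256 + 4]
  = √296
  ≈ 17.2

17.2


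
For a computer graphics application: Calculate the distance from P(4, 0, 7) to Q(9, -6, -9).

d = √[(x₂-x₁)² + (y₂-y₁)² + (z₂-z₁)²]
  = √[5² + (-6)² + (-16)²]
  = √[25 + 36 + 256]
  = √317
  ≈ 17.8

17.8


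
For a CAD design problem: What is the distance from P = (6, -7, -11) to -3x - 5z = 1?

distance = |a·x₀ + b·y₀ + c·z₀ - d| / √(a² + b² + c²)
  = |(-3)·6 + 0·(-7) + (-5)·(-11) - 1| / √((-3)² + 0² + (-5)²)
  = |-18 + 0 + 55 - 1| / √(9 + 0 + 25)
  = |36| / √34
  = 36 / 5.831
  ≈ 6.174

6.174


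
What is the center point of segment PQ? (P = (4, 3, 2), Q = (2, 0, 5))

M = ((x₁+x₂)/2, (y₁+y₂)/2, (z₁+z₂)/2)
  = ((4 + 2)/2, (3 + 0)/2, (2 + 5)/2)
  = (6/2, 3/2, 7/2)
  = (3, 1.5, 3.5)

(3, 1.5, 3.5)


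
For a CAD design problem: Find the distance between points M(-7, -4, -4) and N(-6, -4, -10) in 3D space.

d = √[(x₂-x₁)² + (y₂-y₁)² + (z₂-z₁)²]
  = √[1² + 0² + (-6)²]
  = √[1 + 0 + 36]
  = √37
  ≈ 6.083

6.083


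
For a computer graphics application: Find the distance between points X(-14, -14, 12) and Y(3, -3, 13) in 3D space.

d = √[(x₂-x₁)² + (y₂-y₁)² + (z₂-z₁)²]
  = √[17² + 11² + 1²]
  = √[289 + 121 + 1]
  = √411
  ≈ 20.27

20.27


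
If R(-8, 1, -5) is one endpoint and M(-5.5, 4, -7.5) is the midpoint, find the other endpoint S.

S = 2M - R
  = (2·(-5.5) - (-8), 2·4 - 1, 2·(-7.5) - (-5))
  = (-11 + 8, 8 - 1, -15 + 5)
  = (-3, 7, -10)

(-3, 7, -10)


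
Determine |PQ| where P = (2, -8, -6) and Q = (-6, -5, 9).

d = √[(x₂-x₁)² + (y₂-y₁)² + (z₂-z₁)²]
  = √[(-8)² + 3² + 15²]
  = √[64 + 9 + 225]
  = √298
  ≈ 17.26

17.26


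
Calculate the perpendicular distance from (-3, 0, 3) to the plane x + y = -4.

distance = |a·x₀ + b·y₀ + c·z₀ - d| / √(a² + b² + c²)
  = |1·(-3) + 1·0 + 0·3 - (-4)| / √(1² + 1² + 0²)
  = |-3 + 0 + 0 + 4| / √(1 + 1 + 0)
  = |1| / √2
  = 1 / 1.414
  ≈ 0.7071

0.7071


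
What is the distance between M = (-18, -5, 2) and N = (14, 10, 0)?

d = √[(x₂-x₁)² + (y₂-y₁)² + (z₂-z₁)²]
  = √[32² + 15² + (-2)²]
  = √[1024 + 225 + 4]
  = √1253
  ≈ 35.4

35.4


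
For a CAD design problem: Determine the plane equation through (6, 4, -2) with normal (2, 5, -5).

The plane through P with normal n = (a, b, c) satisfies n·(r - P) = 0,
i.e. ax + by + cz = a·x₀ + b·y₀ + c·z₀.
d = 2·6 + 5·4 + (-5)·(-2)
  = 12 + 20 + 10
  = 42
Equation: 2x + 5y - 5z = 42

2x + 5y - 5z = 42


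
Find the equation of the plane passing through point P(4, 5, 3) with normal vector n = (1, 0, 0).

The plane through P with normal n = (a, b, c) satisfies n·(r - P) = 0,
i.e. ax + by + cz = a·x₀ + b·y₀ + c·z₀.
d = 1·4 + 0·5 + 0·3
  = 4 + 0 + 0
  = 4
Equation: x = 4

x = 4


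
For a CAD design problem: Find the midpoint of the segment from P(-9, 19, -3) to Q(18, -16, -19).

M = ((x₁+x₂)/2, (y₁+y₂)/2, (z₁+z₂)/2)
  = ((-9 + 18)/2, (19 - 16)/2, (-3 - 19)/2)
  = (9/2, 3/2, -22/2)
  = (4.5, 1.5, -11)

(4.5, 1.5, -11)


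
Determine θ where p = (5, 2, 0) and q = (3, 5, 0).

p·q = 5·3 + 2·5 + 0·0 = 15 + 10 + 0 = 25
|p| = √(5² + 2² + 0²) = √29 ≈ 5.385
|q| = √(3² + 5² + 0²) = √34 ≈ 5.831
cos θ = (p·q)/(|p||q|) = 25/(5.385·5.831) ≈ 0.7962
θ = arccos(0.7962) ≈ 37.23°

37.23°


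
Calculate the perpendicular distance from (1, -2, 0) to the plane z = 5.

distance = |a·x₀ + b·y₀ + c·z₀ - d| / √(a² + b² + c²)
  = |0·1 + 0·(-2) + 1·0 - 5| / √(0² + 0² + 1²)
  = |0 + 0 + 0 - 5| / √(0 + 0 + 1)
  = |-5| / √1
  = 5 / 1
  ≈ 5

5


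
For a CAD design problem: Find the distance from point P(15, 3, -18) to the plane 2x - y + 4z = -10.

distance = |a·x₀ + b·y₀ + c·z₀ - d| / √(a² + b² + c²)
  = |2·15 + (-1)·3 + 4·(-18) - (-10)| / √(2² + (-1)² + 4²)
  = |30 - 3 - 72 + 10| / √(4 + 1 + 16)
  = |-35| / √21
  = 35 / 4.583
  ≈ 7.638

7.638


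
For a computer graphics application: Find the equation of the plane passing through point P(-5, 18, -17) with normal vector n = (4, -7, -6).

The plane through P with normal n = (a, b, c) satisfies n·(r - P) = 0,
i.e. ax + by + cz = a·x₀ + b·y₀ + c·z₀.
d = 4·(-5) + (-7)·18 + (-6)·(-17)
  = -20 - 126 + 102
  = -44
Equation: 4x - 7y - 6z = -44

4x - 7y - 6z = -44


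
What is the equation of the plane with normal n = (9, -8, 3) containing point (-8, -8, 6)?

The plane through P with normal n = (a, b, c) satisfies n·(r - P) = 0,
i.e. ax + by + cz = a·x₀ + b·y₀ + c·z₀.
d = 9·(-8) + (-8)·(-8) + 3·6
  = -72 + 64 + 18
  = 10
Equation: 9x - 8y + 3z = 10

9x - 8y + 3z = 10


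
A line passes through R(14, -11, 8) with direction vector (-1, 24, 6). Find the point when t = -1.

P(t) = R + t·d
  = (14 + (-1)·(-1), -11 + 24·(-1), 8 + 6·(-1))
  = (14 + 1, -11 - 24, 8 - 6)
  = (15, -35, 2)

(15, -35, 2)


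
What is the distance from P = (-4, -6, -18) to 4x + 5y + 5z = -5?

distance = |a·x₀ + b·y₀ + c·z₀ - d| / √(a² + b² + c²)
  = |4·(-4) + 5·(-6) + 5·(-18) - (-5)| / √(4² + 5² + 5²)
  = |-16 - 30 - 90 + 5| / √(16 + 25 + 25)
  = |-131| / √66
  = 131 / 8.124
  ≈ 16.12

16.12


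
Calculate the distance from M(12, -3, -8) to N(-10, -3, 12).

d = √[(x₂-x₁)² + (y₂-y₁)² + (z₂-z₁)²]
  = √[(-22)² + 0² + 20²]
  = √[484 + 0 + 400]
  = √884
  ≈ 29.73

29.73


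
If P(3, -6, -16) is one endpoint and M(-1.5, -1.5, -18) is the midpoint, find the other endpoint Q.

Q = 2M - P
  = (2·(-1.5) - 3, 2·(-1.5) - (-6), 2·(-18) - (-16))
  = (-3 - 3, -3 + 6, -36 + 16)
  = (-6, 3, -20)

(-6, 3, -20)


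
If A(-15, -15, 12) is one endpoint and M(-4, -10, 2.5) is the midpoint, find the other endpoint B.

B = 2M - A
  = (2·(-4) - (-15), 2·(-10) - (-15), 2·2.5 - 12)
  = (-8 + 15, -20 + 15, 5 - 12)
  = (7, -5, -7)

(7, -5, -7)


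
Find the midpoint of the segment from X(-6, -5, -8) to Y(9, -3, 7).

M = ((x₁+x₂)/2, (y₁+y₂)/2, (z₁+z₂)/2)
  = ((-6 + 9)/2, (-5 - 3)/2, (-8 + 7)/2)
  = (3/2, -8/2, -1/2)
  = (1.5, -4, -0.5)

(1.5, -4, -0.5)


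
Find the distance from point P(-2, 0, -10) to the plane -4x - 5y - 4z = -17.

distance = |a·x₀ + b·y₀ + c·z₀ - d| / √(a² + b² + c²)
  = |(-4)·(-2) + (-5)·0 + (-4)·(-10) - (-17)| / √((-4)² + (-5)² + (-4)²)
  = |8 + 0 + 40 + 17| / √(16 + 25 + 16)
  = |65| / √57
  = 65 / 7.55
  ≈ 8.609

8.609


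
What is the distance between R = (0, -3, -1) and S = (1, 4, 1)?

d = √[(x₂-x₁)² + (y₂-y₁)² + (z₂-z₁)²]
  = √[1² + 7² + 2²]
  = √[1 + 49 + 4]
  = √54
  ≈ 7.348

7.348


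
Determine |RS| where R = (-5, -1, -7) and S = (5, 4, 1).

d = √[(x₂-x₁)² + (y₂-y₁)² + (z₂-z₁)²]
  = √[10² + 5² + 8²]
  = √[100 + 25 + 64]
  = √189
  ≈ 13.75

13.75


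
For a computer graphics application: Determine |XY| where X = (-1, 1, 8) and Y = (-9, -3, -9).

d = √[(x₂-x₁)² + (y₂-y₁)² + (z₂-z₁)²]
  = √[(-8)² + (-4)² + (-17)²]
  = √[64 + 16 + 289]
  = √369
  ≈ 19.21

19.21


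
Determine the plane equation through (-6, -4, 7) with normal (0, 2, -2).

The plane through P with normal n = (a, b, c) satisfies n·(r - P) = 0,
i.e. ax + by + cz = a·x₀ + b·y₀ + c·z₀.
d = 0·(-6) + 2·(-4) + (-2)·7
  = 0 - 8 - 14
  = -22
Equation: 2y - 2z = -22

2y - 2z = -22


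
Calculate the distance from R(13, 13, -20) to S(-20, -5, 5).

d = √[(x₂-x₁)² + (y₂-y₁)² + (z₂-z₁)²]
  = √[(-33)² + (-18)² + 25²]
  = √[1089 + 324 + 625]
  = √2038
  ≈ 45.14

45.14


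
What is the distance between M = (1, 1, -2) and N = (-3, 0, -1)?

d = √[(x₂-x₁)² + (y₂-y₁)² + (z₂-z₁)²]
  = √[(-4)² + (-1)² + 1²]
  = √[16 + 1 + 1]
  = √18
  ≈ 4.243

4.243


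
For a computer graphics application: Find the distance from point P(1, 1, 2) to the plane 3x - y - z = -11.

distance = |a·x₀ + b·y₀ + c·z₀ - d| / √(a² + b² + c²)
  = |3·1 + (-1)·1 + (-1)·2 - (-11)| / √(3² + (-1)² + (-1)²)
  = |3 - 1 - 2 + 11| / √(9 + 1 + 1)
  = |11| / √11
  = 11 / 3.317
  ≈ 3.317

3.317


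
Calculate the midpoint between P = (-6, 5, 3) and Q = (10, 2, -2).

M = ((x₁+x₂)/2, (y₁+y₂)/2, (z₁+z₂)/2)
  = ((-6 + 10)/2, (5 + 2)/2, (3 - 2)/2)
  = (4/2, 7/2, 1/2)
  = (2, 3.5, 0.5)

(2, 3.5, 0.5)


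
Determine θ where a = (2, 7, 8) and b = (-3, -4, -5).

a·b = 2·(-3) + 7·(-4) + 8·(-5) = -6 - 28 - 40 = -74
|a| = √(2² + 7² + 8²) = √117 ≈ 10.82
|b| = √((-3)² + (-4)² + (-5)²) = √50 ≈ 7.071
cos θ = (a·b)/(|a||b|) = -74/(10.82·7.071) ≈ -0.9675
θ = arccos(-0.9675) ≈ 165.4°

165.4°


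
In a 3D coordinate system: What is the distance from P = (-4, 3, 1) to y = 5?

distance = |a·x₀ + b·y₀ + c·z₀ - d| / √(a² + b² + c²)
  = |0·(-4) + 1·3 + 0·1 - 5| / √(0² + 1² + 0²)
  = |0 + 3 + 0 - 5| / √(0 + 1 + 0)
  = |-2| / √1
  = 2 / 1
  ≈ 2

2


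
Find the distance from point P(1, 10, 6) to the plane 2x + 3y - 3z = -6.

distance = |a·x₀ + b·y₀ + c·z₀ - d| / √(a² + b² + c²)
  = |2·1 + 3·10 + (-3)·6 - (-6)| / √(2² + 3² + (-3)²)
  = |2 + 30 - 18 + 6| / √(4 + 9 + 9)
  = |20| / √22
  = 20 / 4.69
  ≈ 4.264

4.264


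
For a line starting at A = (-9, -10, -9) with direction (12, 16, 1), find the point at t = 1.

P(t) = A + t·d
  = (-9 + 12·1, -10 + 16·1, -9 + 1·1)
  = (-9 + 12, -10 + 16, -9 + 1)
  = (3, 6, -8)

(3, 6, -8)


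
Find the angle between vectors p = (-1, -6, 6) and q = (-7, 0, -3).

p·q = (-1)·(-7) + (-6)·0 + 6·(-3) = 7 + 0 - 18 = -11
|p| = √((-1)² + (-6)² + 6²) = √73 ≈ 8.544
|q| = √((-7)² + 0² + (-3)²) = √58 ≈ 7.616
cos θ = (p·q)/(|p||q|) = -11/(8.544·7.616) ≈ -0.1691
θ = arccos(-0.1691) ≈ 99.73°

99.73°


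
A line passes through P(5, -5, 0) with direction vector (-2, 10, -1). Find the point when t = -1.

P(t) = P + t·d
  = (5 + (-2)·(-1), -5 + 10·(-1), 0 + (-1)·(-1))
  = (5 + 2, -5 - 10, 0 + 1)
  = (7, -15, 1)

(7, -15, 1)


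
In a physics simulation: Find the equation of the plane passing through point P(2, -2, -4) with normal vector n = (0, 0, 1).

The plane through P with normal n = (a, b, c) satisfies n·(r - P) = 0,
i.e. ax + by + cz = a·x₀ + b·y₀ + c·z₀.
d = 0·2 + 0·(-2) + 1·(-4)
  = 0 + 0 - 4
  = -4
Equation: z = -4

z = -4


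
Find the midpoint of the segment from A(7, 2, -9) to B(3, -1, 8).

M = ((x₁+x₂)/2, (y₁+y₂)/2, (z₁+z₂)/2)
  = ((7 + 3)/2, (2 - 1)/2, (-9 + 8)/2)
  = (10/2, 1/2, -1/2)
  = (5, 0.5, -0.5)

(5, 0.5, -0.5)


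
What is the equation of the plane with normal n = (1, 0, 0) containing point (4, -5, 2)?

The plane through P with normal n = (a, b, c) satisfies n·(r - P) = 0,
i.e. ax + by + cz = a·x₀ + b·y₀ + c·z₀.
d = 1·4 + 0·(-5) + 0·2
  = 4 + 0 + 0
  = 4
Equation: x = 4

x = 4


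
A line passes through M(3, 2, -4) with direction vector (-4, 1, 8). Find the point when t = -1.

P(t) = M + t·d
  = (3 + (-4)·(-1), 2 + 1·(-1), -4 + 8·(-1))
  = (3 + 4, 2 - 1, -4 - 8)
  = (7, 1, -12)

(7, 1, -12)


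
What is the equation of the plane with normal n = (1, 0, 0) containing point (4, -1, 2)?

The plane through P with normal n = (a, b, c) satisfies n·(r - P) = 0,
i.e. ax + by + cz = a·x₀ + b·y₀ + c·z₀.
d = 1·4 + 0·(-1) + 0·2
  = 4 + 0 + 0
  = 4
Equation: x = 4

x = 4


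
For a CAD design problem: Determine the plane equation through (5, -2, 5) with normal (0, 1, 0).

The plane through P with normal n = (a, b, c) satisfies n·(r - P) = 0,
i.e. ax + by + cz = a·x₀ + b·y₀ + c·z₀.
d = 0·5 + 1·(-2) + 0·5
  = 0 - 2 + 0
  = -2
Equation: y = -2

y = -2


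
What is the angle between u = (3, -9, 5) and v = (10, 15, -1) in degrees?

u·v = 3·10 + (-9)·15 + 5·(-1) = 30 - 135 - 5 = -110
|u| = √(3² + (-9)² + 5²) = √115 ≈ 10.72
|v| = √(10² + 15² + (-1)²) = √326 ≈ 18.06
cos θ = (u·v)/(|u||v|) = -110/(10.72·18.06) ≈ -0.5681
θ = arccos(-0.5681) ≈ 124.6°

124.6°


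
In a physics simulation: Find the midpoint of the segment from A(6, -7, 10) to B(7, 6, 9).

M = ((x₁+x₂)/2, (y₁+y₂)/2, (z₁+z₂)/2)
  = ((6 + 7)/2, (-7 + 6)/2, (10 + 9)/2)
  = (13/2, -1/2, 19/2)
  = (6.5, -0.5, 9.5)

(6.5, -0.5, 9.5)


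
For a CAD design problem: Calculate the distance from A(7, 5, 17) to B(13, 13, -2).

d = √[(x₂-x₁)² + (y₂-y₁)² + (z₂-z₁)²]
  = √[6² + 8² + (-19)²]
  = √[36 + 64 + 361]
  = √461
  ≈ 21.47

21.47


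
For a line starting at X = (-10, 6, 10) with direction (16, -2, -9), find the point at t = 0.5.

P(t) = X + t·d
  = (-10 + 16·0.5, 6 + (-2)·0.5, 10 + (-9)·0.5)
  = (-10 + 8, 6 - 1, 10 - 4.5)
  = (-2, 5, 5.5)

(-2, 5, 5.5)


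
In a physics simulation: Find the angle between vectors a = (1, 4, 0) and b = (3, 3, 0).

a·b = 1·3 + 4·3 + 0·0 = 3 + 12 + 0 = 15
|a| = √(1² + 4² + 0²) = √17 ≈ 4.123
|b| = √(3² + 3² + 0²) = √18 ≈ 4.243
cos θ = (a·b)/(|a||b|) = 15/(4.123·4.243) ≈ 0.8575
θ = arccos(0.8575) ≈ 30.96°

30.96°


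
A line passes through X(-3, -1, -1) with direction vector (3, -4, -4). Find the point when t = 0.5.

P(t) = X + t·d
  = (-3 + 3·0.5, -1 + (-4)·0.5, -1 + (-4)·0.5)
  = (-3 + 1.5, -1 - 2, -1 - 2)
  = (-1.5, -3, -3)

(-1.5, -3, -3)


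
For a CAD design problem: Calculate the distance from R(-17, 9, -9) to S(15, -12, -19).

d = √[(x₂-x₁)² + (y₂-y₁)² + (z₂-z₁)²]
  = √[32² + (-21)² + (-10)²]
  = √[1024 + 441 + 100]
  = √1565
  ≈ 39.56

39.56


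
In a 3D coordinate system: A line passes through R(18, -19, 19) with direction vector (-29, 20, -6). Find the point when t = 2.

P(t) = R + t·d
  = (18 + (-29)·2, -19 + 20·2, 19 + (-6)·2)
  = (18 - 58, -19 + 40, 19 - 12)
  = (-40, 21, 7)

(-40, 21, 7)


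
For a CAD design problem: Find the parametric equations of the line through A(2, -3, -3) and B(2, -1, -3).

Direction vector d = B - A = (2 - 2, -1 + 3, -3 + 3) = (0, 2, 0)
Parametric form r = A + t·d:
x = 2, y = -3 + 2t, z = -3

x = 2, y = -3 + 2t, z = -3


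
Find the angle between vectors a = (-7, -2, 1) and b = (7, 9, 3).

a·b = (-7)·7 + (-2)·9 + 1·3 = -49 - 18 + 3 = -64
|a| = √((-7)² + (-2)² + 1²) = √54 ≈ 7.348
|b| = √(7² + 9² + 3²) = √139 ≈ 11.79
cos θ = (a·b)/(|a||b|) = -64/(7.348·11.79) ≈ -0.7387
θ = arccos(-0.7387) ≈ 137.6°

137.6°


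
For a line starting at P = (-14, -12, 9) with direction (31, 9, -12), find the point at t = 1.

P(t) = P + t·d
  = (-14 + 31·1, -12 + 9·1, 9 + (-12)·1)
  = (-14 + 31, -12 + 9, 9 - 12)
  = (17, -3, -3)

(17, -3, -3)


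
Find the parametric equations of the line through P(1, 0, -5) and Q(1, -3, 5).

Direction vector d = Q - P = (1 - 1, -3 + 0, 5 + 5) = (0, -3, 10)
Parametric form r = P + t·d:
x = 1, y = 0 - 3t, z = -5 + 10t

x = 1, y = 0 - 3t, z = -5 + 10t


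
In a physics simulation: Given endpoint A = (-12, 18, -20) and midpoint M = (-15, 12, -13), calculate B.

B = 2M - A
  = (2·(-15) - (-12), 2·12 - 18, 2·(-13) - (-20))
  = (-30 + 12, 24 - 18, -26 + 20)
  = (-18, 6, -6)

(-18, 6, -6)


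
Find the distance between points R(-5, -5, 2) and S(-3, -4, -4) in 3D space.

d = √[(x₂-x₁)² + (y₂-y₁)² + (z₂-z₁)²]
  = √[2² + 1² + (-6)²]
  = √[4 + 1 + 36]
  = √41
  ≈ 6.403

6.403


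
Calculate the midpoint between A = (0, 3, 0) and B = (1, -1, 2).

M = ((x₁+x₂)/2, (y₁+y₂)/2, (z₁+z₂)/2)
  = ((0 + 1)/2, (3 - 1)/2, (0 + 2)/2)
  = (1/2, 2/2, 2/2)
  = (0.5, 1, 1)

(0.5, 1, 1)


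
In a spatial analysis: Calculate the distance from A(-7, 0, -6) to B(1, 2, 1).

d = √[(x₂-x₁)² + (y₂-y₁)² + (z₂-z₁)²]
  = √[8² + 2² + 7²]
  = √[64 + 4 + 49]
  = √117
  ≈ 10.82

10.82


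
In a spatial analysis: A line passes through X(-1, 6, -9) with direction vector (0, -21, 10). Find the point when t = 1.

P(t) = X + t·d
  = (-1 + 0·1, 6 + (-21)·1, -9 + 10·1)
  = (-1 + 0, 6 - 21, -9 + 10)
  = (-1, -15, 1)

(-1, -15, 1)


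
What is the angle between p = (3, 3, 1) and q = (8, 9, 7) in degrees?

p·q = 3·8 + 3·9 + 1·7 = 24 + 27 + 7 = 58
|p| = √(3² + 3² + 1²) = √19 ≈ 4.359
|q| = √(8² + 9² + 7²) = √194 ≈ 13.93
cos θ = (p·q)/(|p||q|) = 58/(4.359·13.93) ≈ 0.9553
θ = arccos(0.9553) ≈ 17.19°

17.19°


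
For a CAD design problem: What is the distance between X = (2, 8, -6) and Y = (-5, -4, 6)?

d = √[(x₂-x₁)² + (y₂-y₁)² + (z₂-z₁)²]
  = √[(-7)² + (-12)² + 12²]
  = √[49 + 144 + 144]
  = √337
  ≈ 18.36

18.36


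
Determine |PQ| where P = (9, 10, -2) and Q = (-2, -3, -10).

d = √[(x₂-x₁)² + (y₂-y₁)² + (z₂-z₁)²]
  = √[(-11)² + (-13)² + (-8)²]
  = √[121 + 169 + 64]
  = √354
  ≈ 18.81

18.81


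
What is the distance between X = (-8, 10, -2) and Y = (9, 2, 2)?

d = √[(x₂-x₁)² + (y₂-y₁)² + (z₂-z₁)²]
  = √[17² + (-8)² + 4²]
  = √[289 + 64 + 16]
  = √369
  ≈ 19.21

19.21


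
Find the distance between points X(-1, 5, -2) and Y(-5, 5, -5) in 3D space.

d = √[(x₂-x₁)² + (y₂-y₁)² + (z₂-z₁)²]
  = √[(-4)² + 0² + (-3)²]
  = √[16 + 0 + 9]
  = √25
  ≈ 5

5


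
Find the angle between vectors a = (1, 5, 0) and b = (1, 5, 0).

a·b = 1·1 + 5·5 + 0·0 = 1 + 25 + 0 = 26
|a| = √(1² + 5² + 0²) = √26 ≈ 5.099
|b| = √(1² + 5² + 0²) = √26 ≈ 5.099
cos θ = (a·b)/(|a||b|) = 26/(5.099·5.099) ≈ 1
θ = arccos(1) ≈ 0°

0°


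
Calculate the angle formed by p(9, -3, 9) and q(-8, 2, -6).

p·q = 9·(-8) + (-3)·2 + 9·(-6) = -72 - 6 - 54 = -132
|p| = √(9² + (-3)² + 9²) = √171 ≈ 13.08
|q| = √((-8)² + 2² + (-6)²) = √104 ≈ 10.2
cos θ = (p·q)/(|p||q|) = -132/(13.08·10.2) ≈ -0.9898
θ = arccos(-0.9898) ≈ 171.8°

171.8°


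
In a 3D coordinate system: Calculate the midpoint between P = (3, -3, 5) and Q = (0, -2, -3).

M = ((x₁+x₂)/2, (y₁+y₂)/2, (z₁+z₂)/2)
  = ((3 + 0)/2, (-3 - 2)/2, (5 - 3)/2)
  = (3/2, -5/2, 2/2)
  = (1.5, -2.5, 1)

(1.5, -2.5, 1)


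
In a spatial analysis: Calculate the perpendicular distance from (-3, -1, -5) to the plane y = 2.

distance = |a·x₀ + b·y₀ + c·z₀ - d| / √(a² + b² + c²)
  = |0·(-3) + 1·(-1) + 0·(-5) - 2| / √(0² + 1² + 0²)
  = |0 - 1 + 0 - 2| / √(0 + 1 + 0)
  = |-3| / √1
  = 3 / 1
  ≈ 3

3


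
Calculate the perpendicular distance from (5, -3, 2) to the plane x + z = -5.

distance = |a·x₀ + b·y₀ + c·z₀ - d| / √(a² + b² + c²)
  = |1·5 + 0·(-3) + 1·2 - (-5)| / √(1² + 0² + 1²)
  = |5 + 0 + 2 + 5| / √(1 + 0 + 1)
  = |12| / √2
  = 12 / 1.414
  ≈ 8.485

8.485


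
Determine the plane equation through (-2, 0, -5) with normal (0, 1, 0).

The plane through P with normal n = (a, b, c) satisfies n·(r - P) = 0,
i.e. ax + by + cz = a·x₀ + b·y₀ + c·z₀.
d = 0·(-2) + 1·0 + 0·(-5)
  = 0 + 0 + 0
  = 0
Equation: y = 0

y = 0


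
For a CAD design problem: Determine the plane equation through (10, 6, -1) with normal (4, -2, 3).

The plane through P with normal n = (a, b, c) satisfies n·(r - P) = 0,
i.e. ax + by + cz = a·x₀ + b·y₀ + c·z₀.
d = 4·10 + (-2)·6 + 3·(-1)
  = 40 - 12 - 3
  = 25
Equation: 4x - 2y + 3z = 25

4x - 2y + 3z = 25


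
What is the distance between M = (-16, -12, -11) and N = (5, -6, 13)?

d = √[(x₂-x₁)² + (y₂-y₁)² + (z₂-z₁)²]
  = √[21² + 6² + 24²]
  = √[441 + 36 + 576]
  = √1053
  ≈ 32.45

32.45


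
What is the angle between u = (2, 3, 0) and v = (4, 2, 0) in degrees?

u·v = 2·4 + 3·2 + 0·0 = 8 + 6 + 0 = 14
|u| = √(2² + 3² + 0²) = √13 ≈ 3.606
|v| = √(4² + 2² + 0²) = √20 ≈ 4.472
cos θ = (u·v)/(|u||v|) = 14/(3.606·4.472) ≈ 0.8682
θ = arccos(0.8682) ≈ 29.74°

29.74°


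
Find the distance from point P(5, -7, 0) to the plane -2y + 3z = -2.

distance = |a·x₀ + b·y₀ + c·z₀ - d| / √(a² + b² + c²)
  = |0·5 + (-2)·(-7) + 3·0 - (-2)| / √(0² + (-2)² + 3²)
  = |0 + 14 + 0 + 2| / √(0 + 4 + 9)
  = |16| / √13
  = 16 / 3.606
  ≈ 4.438

4.438


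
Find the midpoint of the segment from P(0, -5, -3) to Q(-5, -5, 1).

M = ((x₁+x₂)/2, (y₁+y₂)/2, (z₁+z₂)/2)
  = ((0 - 5)/2, (-5 - 5)/2, (-3 + 1)/2)
  = (-5/2, -10/2, -2/2)
  = (-2.5, -5, -1)

(-2.5, -5, -1)


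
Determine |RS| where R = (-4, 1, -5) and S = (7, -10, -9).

d = √[(x₂-x₁)² + (y₂-y₁)² + (z₂-z₁)²]
  = √[11² + (-11)² + (-4)²]
  = √[121 + 121 + 16]
  = √258
  ≈ 16.06

16.06


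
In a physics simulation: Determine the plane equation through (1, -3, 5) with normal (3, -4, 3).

The plane through P with normal n = (a, b, c) satisfies n·(r - P) = 0,
i.e. ax + by + cz = a·x₀ + b·y₀ + c·z₀.
d = 3·1 + (-4)·(-3) + 3·5
  = 3 + 12 + 15
  = 30
Equation: 3x - 4y + 3z = 30

3x - 4y + 3z = 30


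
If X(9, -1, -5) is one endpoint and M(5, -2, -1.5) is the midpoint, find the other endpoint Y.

Y = 2M - X
  = (2·5 - 9, 2·(-2) - (-1), 2·(-1.5) - (-5))
  = (10 - 9, -4 + 1, -3 + 5)
  = (1, -3, 2)

(1, -3, 2)


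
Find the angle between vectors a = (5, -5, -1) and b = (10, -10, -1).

a·b = 5·10 + (-5)·(-10) + (-1)·(-1) = 50 + 50 + 1 = 101
|a| = √(5² + (-5)² + (-1)²) = √51 ≈ 7.141
|b| = √(10² + (-10)² + (-1)²) = √201 ≈ 14.18
cos θ = (a·b)/(|a||b|) = 101/(7.141·14.18) ≈ 0.9976
θ = arccos(0.9976) ≈ 4.005°

4.005°


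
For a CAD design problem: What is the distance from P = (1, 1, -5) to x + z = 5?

distance = |a·x₀ + b·y₀ + c·z₀ - d| / √(a² + b² + c²)
  = |1·1 + 0·1 + 1·(-5) - 5| / √(1² + 0² + 1²)
  = |1 + 0 - 5 - 5| / √(1 + 0 + 1)
  = |-9| / √2
  = 9 / 1.414
  ≈ 6.364

6.364


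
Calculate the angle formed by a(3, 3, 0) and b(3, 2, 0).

a·b = 3·3 + 3·2 + 0·0 = 9 + 6 + 0 = 15
|a| = √(3² + 3² + 0²) = √18 ≈ 4.243
|b| = √(3² + 2² + 0²) = √13 ≈ 3.606
cos θ = (a·b)/(|a||b|) = 15/(4.243·3.606) ≈ 0.9806
θ = arccos(0.9806) ≈ 11.31°

11.31°


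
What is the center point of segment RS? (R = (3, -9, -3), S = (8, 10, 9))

M = ((x₁+x₂)/2, (y₁+y₂)/2, (z₁+z₂)/2)
  = ((3 + 8)/2, (-9 + 10)/2, (-3 + 9)/2)
  = (11/2, 1/2, 6/2)
  = (5.5, 0.5, 3)

(5.5, 0.5, 3)


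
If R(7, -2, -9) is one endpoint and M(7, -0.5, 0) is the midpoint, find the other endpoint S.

S = 2M - R
  = (2·7 - 7, 2·(-0.5) - (-2), 2·0 - (-9))
  = (14 - 7, -1 + 2, 0 + 9)
  = (7, 1, 9)

(7, 1, 9)
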